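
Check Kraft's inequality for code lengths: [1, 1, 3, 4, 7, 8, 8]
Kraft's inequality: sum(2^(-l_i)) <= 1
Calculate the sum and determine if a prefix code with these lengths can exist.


Sum = 2^(-1) + 2^(-1) + 2^(-3) + 2^(-4) + 2^(-7) + 2^(-8) + 2^(-8)
    = 0.5 + 0.5 + 0.125 + 0.0625 + 0.0078125 + 0.00390625 + 0.00390625
    = 308/256 = 1.203125
Since 1.203125 > 1, Kraft's inequality is NOT satisfied.
A prefix code with these lengths CANNOT exist.

Kraft sum = 1.203125. Not satisfied.


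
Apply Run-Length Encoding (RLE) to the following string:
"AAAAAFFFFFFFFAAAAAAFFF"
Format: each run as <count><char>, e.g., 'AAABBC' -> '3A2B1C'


Scanning runs left to right:
  i=0: run of 'A' x 5 -> '5A'
  i=5: run of 'F' x 8 -> '8F'
  i=13: run of 'A' x 6 -> '6A'
  i=19: run of 'F' x 3 -> '3F'

RLE = 5A8F6A3F


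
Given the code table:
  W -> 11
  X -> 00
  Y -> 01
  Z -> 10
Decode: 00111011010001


Decoding:
00 -> X
11 -> W
10 -> Z
11 -> W
01 -> Y
00 -> X
01 -> Y


Result: XWZWYXY


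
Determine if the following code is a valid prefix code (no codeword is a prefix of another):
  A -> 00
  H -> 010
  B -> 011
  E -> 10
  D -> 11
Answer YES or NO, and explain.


Checking each pair (does one codeword prefix another?):
  A='00' vs H='010': no prefix
  A='00' vs B='011': no prefix
  A='00' vs E='10': no prefix
  A='00' vs D='11': no prefix
  H='010' vs A='00': no prefix
  H='010' vs B='011': no prefix
  H='010' vs E='10': no prefix
  H='010' vs D='11': no prefix
  B='011' vs A='00': no prefix
  B='011' vs H='010': no prefix
  B='011' vs E='10': no prefix
  B='011' vs D='11': no prefix
  E='10' vs A='00': no prefix
  E='10' vs H='010': no prefix
  E='10' vs B='011': no prefix
  E='10' vs D='11': no prefix
  D='11' vs A='00': no prefix
  D='11' vs H='010': no prefix
  D='11' vs B='011': no prefix
  D='11' vs E='10': no prefix
No violation found over all pairs.

YES -- this is a valid prefix code. No codeword is a prefix of any other codeword.


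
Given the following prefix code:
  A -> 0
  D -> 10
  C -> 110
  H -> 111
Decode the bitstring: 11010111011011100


Decoding step by step:
Bits 110 -> C
Bits 10 -> D
Bits 111 -> H
Bits 0 -> A
Bits 110 -> C
Bits 111 -> H
Bits 0 -> A
Bits 0 -> A


Decoded message: CDHACHAA


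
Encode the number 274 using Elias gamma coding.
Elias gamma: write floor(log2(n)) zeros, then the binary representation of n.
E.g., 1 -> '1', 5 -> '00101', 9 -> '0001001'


num_bits = floor(log2(274)) + 1 = 9
leading_zeros = num_bits - 1 = 8
binary(274) = 100010010

Elias gamma(274) = '00000000' + '100010010' = 00000000100010010 (17 bits)


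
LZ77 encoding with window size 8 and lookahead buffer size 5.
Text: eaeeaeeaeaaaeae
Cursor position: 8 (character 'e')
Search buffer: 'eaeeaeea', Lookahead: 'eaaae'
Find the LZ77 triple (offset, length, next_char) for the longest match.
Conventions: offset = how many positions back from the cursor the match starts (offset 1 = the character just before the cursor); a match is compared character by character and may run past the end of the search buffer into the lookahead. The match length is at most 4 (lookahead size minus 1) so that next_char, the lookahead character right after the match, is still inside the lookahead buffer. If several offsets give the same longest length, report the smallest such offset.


Try each offset into the search buffer:
  offset=1 (pos 7, char 'a'): match length 0
  offset=2 (pos 6, char 'e'): match length 2
  offset=3 (pos 5, char 'e'): match length 1
  offset=4 (pos 4, char 'a'): match length 0
  offset=5 (pos 3, char 'e'): match length 2
  offset=6 (pos 2, char 'e'): match length 1
  offset=7 (pos 1, char 'a'): match length 0
  offset=8 (pos 0, char 'e'): match length 2
Longest match has length 2, found at offsets 2, 5, 8; take the smallest, offset 2.
next_char = character at position 8 + 2 = 10 -> 'a'

Best match: offset=2, length=2 (matching 'ea' starting at position 6)
LZ77 triple: (2, 2, 'a')


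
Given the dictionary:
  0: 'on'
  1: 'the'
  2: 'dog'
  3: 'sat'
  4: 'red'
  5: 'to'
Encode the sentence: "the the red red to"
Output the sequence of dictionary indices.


Look up each word in the dictionary:
  'the' -> 1
  'the' -> 1
  'red' -> 4
  'red' -> 4
  'to' -> 5

Encoded: [1, 1, 4, 4, 5]


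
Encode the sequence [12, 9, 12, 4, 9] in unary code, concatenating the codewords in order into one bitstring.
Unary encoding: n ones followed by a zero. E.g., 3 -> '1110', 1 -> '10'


Encode each number as n ones followed by a terminating 0:
  12 -> 1111111111110 (13 bits)
  9 -> 1111111110 (10 bits)
  12 -> 1111111111110 (13 bits)
  4 -> 11110 (5 bits)
  9 -> 1111111110 (10 bits)
Total length = 13 + 10 + 13 + 5 + 10 = 51 bits.

Unary([12, 9, 12, 4, 9]) = 111111111111011111111101111111111110111101111111110 (51 bits)


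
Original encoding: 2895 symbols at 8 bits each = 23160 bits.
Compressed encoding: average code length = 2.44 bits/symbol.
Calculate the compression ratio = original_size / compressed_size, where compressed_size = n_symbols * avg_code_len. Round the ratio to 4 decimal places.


original_size = n_symbols * orig_bits = 2895 * 8 = 23160 bits
compressed_size = n_symbols * avg_code_len = 2895 * 2.44 = 7063.8 bits
ratio = original_size / compressed_size = 23160 / 7063.8 = 3.2787

Compression ratio = 3.2787


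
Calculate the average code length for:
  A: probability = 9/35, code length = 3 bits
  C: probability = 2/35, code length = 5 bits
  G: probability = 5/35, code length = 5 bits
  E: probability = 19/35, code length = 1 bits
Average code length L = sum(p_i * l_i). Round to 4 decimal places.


Weighted contributions p_i * l_i:
  A: (9/35) * 3 = 27/35
  C: (2/35) * 5 = 10/35
  G: (5/35) * 5 = 25/35
  E: (19/35) * 1 = 19/35
Sum = (27 + 10 + 25 + 19)/35 = 81/35

L = 81/35 = 2.3143 bits/symbol


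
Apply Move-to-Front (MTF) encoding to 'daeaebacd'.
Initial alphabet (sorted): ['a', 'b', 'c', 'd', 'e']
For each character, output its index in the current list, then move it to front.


MTF encoding:
'd': index 3 in ['a', 'b', 'c', 'd', 'e'] -> ['d', 'a', 'b', 'c', 'e']
'a': index 1 in ['d', 'a', 'b', 'c', 'e'] -> ['a', 'd', 'b', 'c', 'e']
'e': index 4 in ['a', 'd', 'b', 'c', 'e'] -> ['e', 'a', 'd', 'b', 'c']
'a': index 1 in ['e', 'a', 'd', 'b', 'c'] -> ['a', 'e', 'd', 'b', 'c']
'e': index 1 in ['a', 'e', 'd', 'b', 'c'] -> ['e', 'a', 'd', 'b', 'c']
'b': index 3 in ['e', 'a', 'd', 'b', 'c'] -> ['b', 'e', 'a', 'd', 'c']
'a': index 2 in ['b', 'e', 'a', 'd', 'c'] -> ['a', 'b', 'e', 'd', 'c']
'c': index 4 in ['a', 'b', 'e', 'd', 'c'] -> ['c', 'a', 'b', 'e', 'd']
'd': index 4 in ['c', 'a', 'b', 'e', 'd'] -> ['d', 'c', 'a', 'b', 'e']


Output: [3, 1, 4, 1, 1, 3, 2, 4, 4]


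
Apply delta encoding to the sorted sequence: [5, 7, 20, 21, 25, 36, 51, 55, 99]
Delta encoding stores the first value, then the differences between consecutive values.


First value: 5
Deltas:
  7 - 5 = 2
  20 - 7 = 13
  21 - 20 = 1
  25 - 21 = 4
  36 - 25 = 11
  51 - 36 = 15
  55 - 51 = 4
  99 - 55 = 44


Delta encoded: [5, 2, 13, 1, 4, 11, 15, 4, 44]


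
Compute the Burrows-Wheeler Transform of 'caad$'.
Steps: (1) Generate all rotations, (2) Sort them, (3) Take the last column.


Rotations (sorted):
  0: $caad -> last char: d
  1: aad$c -> last char: c
  2: ad$ca -> last char: a
  3: caad$ -> last char: $
  4: d$caa -> last char: a


BWT = dca$a


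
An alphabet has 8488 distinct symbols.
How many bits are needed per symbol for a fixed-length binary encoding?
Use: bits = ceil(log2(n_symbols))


log2(8488) = 13.0512
Bracket: 2^13 = 8192 < 8488 <= 2^14 = 16384
So ceil(log2(8488)) = 14

bits = ceil(log2(8488)) = ceil(13.0512) = 14 bits


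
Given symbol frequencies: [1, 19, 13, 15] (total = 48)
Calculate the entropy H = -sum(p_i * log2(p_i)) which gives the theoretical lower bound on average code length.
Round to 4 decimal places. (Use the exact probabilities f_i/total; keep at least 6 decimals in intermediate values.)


Per-symbol terms -p_i * log2(p_i) with p_i = f_i/48:
  p = 1/48 = 0.020833: log2(p) = -5.584963, -p*log2(p) = 0.116353
  p = 19/48 = 0.395833: log2(p) = -1.337035, -p*log2(p) = 0.529243
  p = 13/48 = 0.270833: log2(p) = -1.884523, -p*log2(p) = 0.510392
  p = 15/48 = 0.312500: log2(p) = -1.678072, -p*log2(p) = 0.524397
H = 0.116353 + 0.529243 + 0.510392 + 0.524397 = 1.680385

H = 1.6804 bits/symbol


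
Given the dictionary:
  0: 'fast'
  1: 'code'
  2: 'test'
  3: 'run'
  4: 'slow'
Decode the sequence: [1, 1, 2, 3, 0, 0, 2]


Look up each index in the dictionary:
  1 -> 'code'
  1 -> 'code'
  2 -> 'test'
  3 -> 'run'
  0 -> 'fast'
  0 -> 'fast'
  2 -> 'test'

Decoded: "code code test run fast fast test"


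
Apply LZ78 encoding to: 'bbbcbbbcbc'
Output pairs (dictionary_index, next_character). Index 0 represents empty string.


LZ78 encoding steps:
Dictionary: {0: ''}
Step 1: w='' (idx 0), next='b' -> output (0, 'b'), add 'b' as idx 1
Step 2: w='b' (idx 1), next='b' -> output (1, 'b'), add 'bb' as idx 2
Step 3: w='' (idx 0), next='c' -> output (0, 'c'), add 'c' as idx 3
Step 4: w='bb' (idx 2), next='b' -> output (2, 'b'), add 'bbb' as idx 4
Step 5: w='c' (idx 3), next='b' -> output (3, 'b'), add 'cb' as idx 5
Step 6: w='c' (idx 3), end of input -> output (3, '')


Encoded: [(0, 'b'), (1, 'b'), (0, 'c'), (2, 'b'), (3, 'b'), (3, '')]


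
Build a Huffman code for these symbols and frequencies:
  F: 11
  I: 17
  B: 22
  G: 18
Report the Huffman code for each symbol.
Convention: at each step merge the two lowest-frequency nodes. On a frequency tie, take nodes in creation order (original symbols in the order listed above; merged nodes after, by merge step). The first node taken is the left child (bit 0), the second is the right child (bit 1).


Huffman tree construction:
Step 1: Merge F(11) + I(17) = 28
Step 2: Merge G(18) + B(22) = 40
Step 3: Merge (F+I)(28) + (G+B)(40) = 68
Read each symbol's code off the tree from the root (left child = 0, right child = 1).

Codes:
  F: 00 (length 2)
  I: 01 (length 2)
  B: 11 (length 2)
  G: 10 (length 2)
Average code length: 136/68 = 2.0000 bits/symbol


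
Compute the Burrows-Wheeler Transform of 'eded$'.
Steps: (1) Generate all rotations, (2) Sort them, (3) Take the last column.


Rotations (sorted):
  0: $eded -> last char: d
  1: d$ede -> last char: e
  2: ded$e -> last char: e
  3: ed$ed -> last char: d
  4: eded$ -> last char: $


BWT = deed$


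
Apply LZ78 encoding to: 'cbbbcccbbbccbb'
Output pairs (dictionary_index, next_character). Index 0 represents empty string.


LZ78 encoding steps:
Dictionary: {0: ''}
Step 1: w='' (idx 0), next='c' -> output (0, 'c'), add 'c' as idx 1
Step 2: w='' (idx 0), next='b' -> output (0, 'b'), add 'b' as idx 2
Step 3: w='b' (idx 2), next='b' -> output (2, 'b'), add 'bb' as idx 3
Step 4: w='c' (idx 1), next='c' -> output (1, 'c'), add 'cc' as idx 4
Step 5: w='c' (idx 1), next='b' -> output (1, 'b'), add 'cb' as idx 5
Step 6: w='bb' (idx 3), next='c' -> output (3, 'c'), add 'bbc' as idx 6
Step 7: w='cb' (idx 5), next='b' -> output (5, 'b'), add 'cbb' as idx 7


Encoded: [(0, 'c'), (0, 'b'), (2, 'b'), (1, 'c'), (1, 'b'), (3, 'c'), (5, 'b')]


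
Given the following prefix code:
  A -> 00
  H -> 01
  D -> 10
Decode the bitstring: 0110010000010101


Decoding step by step:
Bits 01 -> H
Bits 10 -> D
Bits 01 -> H
Bits 00 -> A
Bits 00 -> A
Bits 01 -> H
Bits 01 -> H
Bits 01 -> H


Decoded message: HDHAAHHH


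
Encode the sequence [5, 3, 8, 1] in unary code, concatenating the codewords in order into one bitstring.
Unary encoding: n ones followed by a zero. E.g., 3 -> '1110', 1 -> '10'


Encode each number as n ones followed by a terminating 0:
  5 -> 111110 (6 bits)
  3 -> 1110 (4 bits)
  8 -> 111111110 (9 bits)
  1 -> 10 (2 bits)
Total length = 6 + 4 + 9 + 2 = 21 bits.

Unary([5, 3, 8, 1]) = 111110111011111111010 (21 bits)


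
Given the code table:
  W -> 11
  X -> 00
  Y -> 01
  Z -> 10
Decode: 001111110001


Decoding:
00 -> X
11 -> W
11 -> W
11 -> W
00 -> X
01 -> Y


Result: XWWWXY


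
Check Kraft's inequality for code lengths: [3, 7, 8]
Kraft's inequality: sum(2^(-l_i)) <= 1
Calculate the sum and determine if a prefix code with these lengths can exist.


Sum = 2^(-3) + 2^(-7) + 2^(-8)
    = 0.125 + 0.0078125 + 0.00390625
    = 35/256 = 0.13671875
Since 0.13671875 <= 1, Kraft's inequality IS satisfied.
A prefix code with these lengths CAN exist.

Kraft sum = 0.13671875. Satisfied.


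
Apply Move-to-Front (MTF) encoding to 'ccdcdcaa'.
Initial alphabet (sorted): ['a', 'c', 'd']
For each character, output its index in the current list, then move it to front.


MTF encoding:
'c': index 1 in ['a', 'c', 'd'] -> ['c', 'a', 'd']
'c': index 0 in ['c', 'a', 'd'] -> ['c', 'a', 'd']
'd': index 2 in ['c', 'a', 'd'] -> ['d', 'c', 'a']
'c': index 1 in ['d', 'c', 'a'] -> ['c', 'd', 'a']
'd': index 1 in ['c', 'd', 'a'] -> ['d', 'c', 'a']
'c': index 1 in ['d', 'c', 'a'] -> ['c', 'd', 'a']
'a': index 2 in ['c', 'd', 'a'] -> ['a', 'c', 'd']
'a': index 0 in ['a', 'c', 'd'] -> ['a', 'c', 'd']


Output: [1, 0, 2, 1, 1, 1, 2, 0]


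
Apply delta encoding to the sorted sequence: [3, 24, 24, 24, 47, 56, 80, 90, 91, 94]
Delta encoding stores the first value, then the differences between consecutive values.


First value: 3
Deltas:
  24 - 3 = 21
  24 - 24 = 0
  24 - 24 = 0
  47 - 24 = 23
  56 - 47 = 9
  80 - 56 = 24
  90 - 80 = 10
  91 - 90 = 1
  94 - 91 = 3


Delta encoded: [3, 21, 0, 0, 23, 9, 24, 10, 1, 3]


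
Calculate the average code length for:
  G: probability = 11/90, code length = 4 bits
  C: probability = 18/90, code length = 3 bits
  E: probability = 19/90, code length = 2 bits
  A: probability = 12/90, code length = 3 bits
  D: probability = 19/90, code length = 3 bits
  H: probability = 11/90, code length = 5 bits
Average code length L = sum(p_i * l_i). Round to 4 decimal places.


Weighted contributions p_i * l_i:
  G: (11/90) * 4 = 44/90
  C: (18/90) * 3 = 54/90
  E: (19/90) * 2 = 38/90
  A: (12/90) * 3 = 36/90
  D: (19/90) * 3 = 57/90
  H: (11/90) * 5 = 55/90
Sum = (44 + 54 + 38 + 36 + 57 + 55)/90 = 284/90

L = 284/90 = 3.1556 bits/symbol


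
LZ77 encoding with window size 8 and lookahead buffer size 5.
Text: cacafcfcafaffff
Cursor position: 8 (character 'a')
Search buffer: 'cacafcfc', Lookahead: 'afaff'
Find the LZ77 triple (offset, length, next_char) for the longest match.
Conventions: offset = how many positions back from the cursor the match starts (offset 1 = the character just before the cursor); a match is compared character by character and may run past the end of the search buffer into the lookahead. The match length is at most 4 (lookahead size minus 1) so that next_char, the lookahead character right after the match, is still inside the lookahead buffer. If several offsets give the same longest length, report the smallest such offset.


Try each offset into the search buffer:
  offset=1 (pos 7, char 'c'): match length 0
  offset=2 (pos 6, char 'f'): match length 0
  offset=3 (pos 5, char 'c'): match length 0
  offset=4 (pos 4, char 'f'): match length 0
  offset=5 (pos 3, char 'a'): match length 2
  offset=6 (pos 2, char 'c'): match length 0
  offset=7 (pos 1, char 'a'): match length 1
  offset=8 (pos 0, char 'c'): match length 0
Longest match has length 2 at offset 5.
next_char = character at position 8 + 2 = 10 -> 'a'

Best match: offset=5, length=2 (matching 'af' starting at position 3)
LZ77 triple: (5, 2, 'a')


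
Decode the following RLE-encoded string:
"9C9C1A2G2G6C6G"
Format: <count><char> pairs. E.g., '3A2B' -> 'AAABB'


Expanding each <count><char> pair:
  9C -> 'CCCCCCCCC'
  9C -> 'CCCCCCCCC'
  1A -> 'A'
  2G -> 'GG'
  2G -> 'GG'
  6C -> 'CCCCCC'
  6G -> 'GGGGGG'

Decoded = CCCCCCCCCCCCCCCCCCAGGGGCCCCCCGGGGGG


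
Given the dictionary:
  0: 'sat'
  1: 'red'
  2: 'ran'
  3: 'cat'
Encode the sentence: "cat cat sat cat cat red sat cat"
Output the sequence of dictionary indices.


Look up each word in the dictionary:
  'cat' -> 3
  'cat' -> 3
  'sat' -> 0
  'cat' -> 3
  'cat' -> 3
  'red' -> 1
  'sat' -> 0
  'cat' -> 3

Encoded: [3, 3, 0, 3, 3, 1, 0, 3]


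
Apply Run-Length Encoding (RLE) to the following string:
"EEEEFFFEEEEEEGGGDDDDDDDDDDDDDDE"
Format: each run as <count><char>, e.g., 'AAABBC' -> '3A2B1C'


Scanning runs left to right:
  i=0: run of 'E' x 4 -> '4E'
  i=4: run of 'F' x 3 -> '3F'
  i=7: run of 'E' x 6 -> '6E'
  i=13: run of 'G' x 3 -> '3G'
  i=16: run of 'D' x 14 -> '14D'
  i=30: run of 'E' x 1 -> '1E'

RLE = 4E3F6E3G14D1E


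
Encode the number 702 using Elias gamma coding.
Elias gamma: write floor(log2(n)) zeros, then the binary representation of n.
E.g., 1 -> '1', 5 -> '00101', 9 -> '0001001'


num_bits = floor(log2(702)) + 1 = 10
leading_zeros = num_bits - 1 = 9
binary(702) = 1010111110

Elias gamma(702) = '000000000' + '1010111110' = 0000000001010111110 (19 bits)


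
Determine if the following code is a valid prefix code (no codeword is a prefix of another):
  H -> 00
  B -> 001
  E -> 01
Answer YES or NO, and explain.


Checking each pair (does one codeword prefix another?):
  H='00' vs B='001': prefix -- VIOLATION

NO -- this is NOT a valid prefix code. H (00) is a prefix of B (001).


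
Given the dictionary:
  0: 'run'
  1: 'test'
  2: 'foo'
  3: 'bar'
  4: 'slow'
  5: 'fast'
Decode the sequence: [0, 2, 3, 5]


Look up each index in the dictionary:
  0 -> 'run'
  2 -> 'foo'
  3 -> 'bar'
  5 -> 'fast'

Decoded: "run foo bar fast"


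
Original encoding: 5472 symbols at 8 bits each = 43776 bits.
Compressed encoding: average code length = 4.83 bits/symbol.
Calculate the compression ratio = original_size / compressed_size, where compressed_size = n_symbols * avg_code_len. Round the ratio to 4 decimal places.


original_size = n_symbols * orig_bits = 5472 * 8 = 43776 bits
compressed_size = n_symbols * avg_code_len = 5472 * 4.83 = 26429.76 bits
ratio = original_size / compressed_size = 43776 / 26429.76 = 1.6563

Compression ratio = 1.6563


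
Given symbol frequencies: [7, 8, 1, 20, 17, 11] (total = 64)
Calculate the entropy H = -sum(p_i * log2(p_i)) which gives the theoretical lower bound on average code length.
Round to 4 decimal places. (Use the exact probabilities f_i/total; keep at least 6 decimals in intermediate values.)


Per-symbol terms -p_i * log2(p_i) with p_i = f_i/64:
  p = 7/64 = 0.109375: log2(p) = -3.192645, -p*log2(p) = 0.349196
  p = 8/64 = 0.125000: log2(p) = -3.000000, -p*log2(p) = 0.375000
  p = 1/64 = 0.015625: log2(p) = -6.000000, -p*log2(p) = 0.093750
  p = 20/64 = 0.312500: log2(p) = -1.678072, -p*log2(p) = 0.524397
  p = 17/64 = 0.265625: log2(p) = -1.912537, -p*log2(p) = 0.508018
  p = 11/64 = 0.171875: log2(p) = -2.540568, -p*log2(p) = 0.436660
H = 0.349196 + 0.375000 + 0.093750 + 0.524397 + 0.508018 + 0.436660 = 2.287021

H = 2.287 bits/symbol


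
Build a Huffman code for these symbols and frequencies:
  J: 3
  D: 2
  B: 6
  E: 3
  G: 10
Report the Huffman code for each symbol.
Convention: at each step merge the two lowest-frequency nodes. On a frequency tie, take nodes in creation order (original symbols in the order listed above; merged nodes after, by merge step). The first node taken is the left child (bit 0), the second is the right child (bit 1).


Huffman tree construction:
Step 1: Merge D(2) + J(3) = 5
Step 2: Merge E(3) + (D+J)(5) = 8
Step 3: Merge B(6) + (E+(D+J))(8) = 14
Step 4: Merge G(10) + (B+(E+(D+J)))(14) = 24
Read each symbol's code off the tree from the root (left child = 0, right child = 1).

Codes:
  J: 1111 (length 4)
  D: 1110 (length 4)
  B: 10 (length 2)
  E: 110 (length 3)
  G: 0 (length 1)
Average code length: 51/24 = 2.1250 bits/symbol


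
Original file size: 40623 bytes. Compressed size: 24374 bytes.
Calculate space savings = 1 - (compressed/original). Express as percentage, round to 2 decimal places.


ratio = compressed/original = 24374/40623 = 0.600005
savings = 1 - ratio = 1 - 0.600005 = 0.399995
as a percentage: 0.399995 * 100 = 40.0%

Space savings = 1 - 24374/40623 = 40.0%


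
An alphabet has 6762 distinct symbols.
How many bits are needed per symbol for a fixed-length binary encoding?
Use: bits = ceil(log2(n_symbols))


log2(6762) = 12.7232
Bracket: 2^12 = 4096 < 6762 <= 2^13 = 8192
So ceil(log2(6762)) = 13

bits = ceil(log2(6762)) = ceil(12.7232) = 13 bits


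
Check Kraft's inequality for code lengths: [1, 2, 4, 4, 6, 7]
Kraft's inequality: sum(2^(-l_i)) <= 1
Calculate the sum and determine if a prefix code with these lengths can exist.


Sum = 2^(-1) + 2^(-2) + 2^(-4) + 2^(-4) + 2^(-6) + 2^(-7)
    = 0.5 + 0.25 + 0.0625 + 0.0625 + 0.015625 + 0.0078125
    = 115/128 = 0.8984375
Since 0.8984375 <= 1, Kraft's inequality IS satisfied.
A prefix code with these lengths CAN exist.

Kraft sum = 0.8984375. Satisfied.


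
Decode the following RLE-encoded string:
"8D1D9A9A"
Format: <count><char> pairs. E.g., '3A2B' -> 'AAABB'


Expanding each <count><char> pair:
  8D -> 'DDDDDDDD'
  1D -> 'D'
  9A -> 'AAAAAAAAA'
  9A -> 'AAAAAAAAA'

Decoded = DDDDDDDDDAAAAAAAAAAAAAAAAAA


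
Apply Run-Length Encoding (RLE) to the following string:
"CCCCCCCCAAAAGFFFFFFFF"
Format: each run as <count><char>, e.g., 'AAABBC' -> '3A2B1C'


Scanning runs left to right:
  i=0: run of 'C' x 8 -> '8C'
  i=8: run of 'A' x 4 -> '4A'
  i=12: run of 'G' x 1 -> '1G'
  i=13: run of 'F' x 8 -> '8F'

RLE = 8C4A1G8F


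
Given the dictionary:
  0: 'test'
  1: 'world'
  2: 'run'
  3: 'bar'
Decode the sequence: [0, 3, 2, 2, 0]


Look up each index in the dictionary:
  0 -> 'test'
  3 -> 'bar'
  2 -> 'run'
  2 -> 'run'
  0 -> 'test'

Decoded: "test bar run run test"


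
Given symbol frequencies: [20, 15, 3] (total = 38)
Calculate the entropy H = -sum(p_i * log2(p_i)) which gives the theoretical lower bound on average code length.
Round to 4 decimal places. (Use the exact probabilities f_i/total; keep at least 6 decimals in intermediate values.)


Per-symbol terms -p_i * log2(p_i) with p_i = f_i/38:
  p = 20/38 = 0.526316: log2(p) = -0.925999, -p*log2(p) = 0.487368
  p = 15/38 = 0.394737: log2(p) = -1.341037, -p*log2(p) = 0.529357
  p = 3/38 = 0.078947: log2(p) = -3.662965, -p*log2(p) = 0.289181
H = 0.487368 + 0.529357 + 0.289181 = 1.305906

H = 1.3059 bits/symbol


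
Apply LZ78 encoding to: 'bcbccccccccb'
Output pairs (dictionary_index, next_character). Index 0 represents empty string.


LZ78 encoding steps:
Dictionary: {0: ''}
Step 1: w='' (idx 0), next='b' -> output (0, 'b'), add 'b' as idx 1
Step 2: w='' (idx 0), next='c' -> output (0, 'c'), add 'c' as idx 2
Step 3: w='b' (idx 1), next='c' -> output (1, 'c'), add 'bc' as idx 3
Step 4: w='c' (idx 2), next='c' -> output (2, 'c'), add 'cc' as idx 4
Step 5: w='cc' (idx 4), next='c' -> output (4, 'c'), add 'ccc' as idx 5
Step 6: w='cc' (idx 4), next='b' -> output (4, 'b'), add 'ccb' as idx 6


Encoded: [(0, 'b'), (0, 'c'), (1, 'c'), (2, 'c'), (4, 'c'), (4, 'b')]


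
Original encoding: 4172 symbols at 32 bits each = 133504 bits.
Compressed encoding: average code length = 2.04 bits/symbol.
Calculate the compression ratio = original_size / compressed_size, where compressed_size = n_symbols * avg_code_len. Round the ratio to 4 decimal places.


original_size = n_symbols * orig_bits = 4172 * 32 = 133504 bits
compressed_size = n_symbols * avg_code_len = 4172 * 2.04 = 8510.88 bits
ratio = original_size / compressed_size = 133504 / 8510.88 = 15.6863

Compression ratio = 15.6863


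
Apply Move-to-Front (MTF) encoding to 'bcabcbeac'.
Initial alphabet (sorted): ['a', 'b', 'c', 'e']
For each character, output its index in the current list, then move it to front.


MTF encoding:
'b': index 1 in ['a', 'b', 'c', 'e'] -> ['b', 'a', 'c', 'e']
'c': index 2 in ['b', 'a', 'c', 'e'] -> ['c', 'b', 'a', 'e']
'a': index 2 in ['c', 'b', 'a', 'e'] -> ['a', 'c', 'b', 'e']
'b': index 2 in ['a', 'c', 'b', 'e'] -> ['b', 'a', 'c', 'e']
'c': index 2 in ['b', 'a', 'c', 'e'] -> ['c', 'b', 'a', 'e']
'b': index 1 in ['c', 'b', 'a', 'e'] -> ['b', 'c', 'a', 'e']
'e': index 3 in ['b', 'c', 'a', 'e'] -> ['e', 'b', 'c', 'a']
'a': index 3 in ['e', 'b', 'c', 'a'] -> ['a', 'e', 'b', 'c']
'c': index 3 in ['a', 'e', 'b', 'c'] -> ['c', 'a', 'e', 'b']


Output: [1, 2, 2, 2, 2, 1, 3, 3, 3]


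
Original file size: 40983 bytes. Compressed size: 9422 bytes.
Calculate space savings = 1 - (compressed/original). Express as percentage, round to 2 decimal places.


ratio = compressed/original = 9422/40983 = 0.2299
savings = 1 - ratio = 1 - 0.2299 = 0.7701
as a percentage: 0.7701 * 100 = 77.01%

Space savings = 1 - 9422/40983 = 77.01%


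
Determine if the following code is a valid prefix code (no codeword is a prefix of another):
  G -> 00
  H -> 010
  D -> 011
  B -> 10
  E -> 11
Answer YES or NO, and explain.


Checking each pair (does one codeword prefix another?):
  G='00' vs H='010': no prefix
  G='00' vs D='011': no prefix
  G='00' vs B='10': no prefix
  G='00' vs E='11': no prefix
  H='010' vs G='00': no prefix
  H='010' vs D='011': no prefix
  H='010' vs B='10': no prefix
  H='010' vs E='11': no prefix
  D='011' vs G='00': no prefix
  D='011' vs H='010': no prefix
  D='011' vs B='10': no prefix
  D='011' vs E='11': no prefix
  B='10' vs G='00': no prefix
  B='10' vs H='010': no prefix
  B='10' vs D='011': no prefix
  B='10' vs E='11': no prefix
  E='11' vs G='00': no prefix
  E='11' vs H='010': no prefix
  E='11' vs D='011': no prefix
  E='11' vs B='10': no prefix
No violation found over all pairs.

YES -- this is a valid prefix code. No codeword is a prefix of any other codeword.


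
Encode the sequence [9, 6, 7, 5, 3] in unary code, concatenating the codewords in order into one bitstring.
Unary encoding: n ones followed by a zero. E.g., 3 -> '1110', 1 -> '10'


Encode each number as n ones followed by a terminating 0:
  9 -> 1111111110 (10 bits)
  6 -> 1111110 (7 bits)
  7 -> 11111110 (8 bits)
  5 -> 111110 (6 bits)
  3 -> 1110 (4 bits)
Total length = 10 + 7 + 8 + 6 + 4 = 35 bits.

Unary([9, 6, 7, 5, 3]) = 11111111101111110111111101111101110 (35 bits)


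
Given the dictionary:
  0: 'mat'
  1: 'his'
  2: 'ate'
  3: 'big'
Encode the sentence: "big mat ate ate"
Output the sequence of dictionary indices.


Look up each word in the dictionary:
  'big' -> 3
  'mat' -> 0
  'ate' -> 2
  'ate' -> 2

Encoded: [3, 0, 2, 2]


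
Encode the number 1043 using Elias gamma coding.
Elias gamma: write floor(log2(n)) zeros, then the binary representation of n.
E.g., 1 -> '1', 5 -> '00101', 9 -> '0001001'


num_bits = floor(log2(1043)) + 1 = 11
leading_zeros = num_bits - 1 = 10
binary(1043) = 10000010011

Elias gamma(1043) = '0000000000' + '10000010011' = 000000000010000010011 (21 bits)


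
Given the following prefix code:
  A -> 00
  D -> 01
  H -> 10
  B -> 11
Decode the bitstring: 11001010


Decoding step by step:
Bits 11 -> B
Bits 00 -> A
Bits 10 -> H
Bits 10 -> H


Decoded message: BAHH


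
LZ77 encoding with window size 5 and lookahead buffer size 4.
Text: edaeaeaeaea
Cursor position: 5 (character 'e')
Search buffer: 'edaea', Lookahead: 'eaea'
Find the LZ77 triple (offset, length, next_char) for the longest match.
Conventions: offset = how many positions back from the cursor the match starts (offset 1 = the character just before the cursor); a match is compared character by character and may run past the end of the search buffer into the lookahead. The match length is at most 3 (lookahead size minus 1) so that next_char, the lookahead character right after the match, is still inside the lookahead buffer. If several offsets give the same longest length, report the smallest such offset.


Try each offset into the search buffer:
  offset=1 (pos 4, char 'a'): match length 0
  offset=2 (pos 3, char 'e'): match length 3
  offset=3 (pos 2, char 'a'): match length 0
  offset=4 (pos 1, char 'd'): match length 0
  offset=5 (pos 0, char 'e'): match length 1
Longest match has length 3 at offset 2.
next_char = character at position 5 + 3 = 8 -> 'a'

Best match: offset=2, length=3 (matching 'eae' starting at position 3)
LZ77 triple: (2, 3, 'a')


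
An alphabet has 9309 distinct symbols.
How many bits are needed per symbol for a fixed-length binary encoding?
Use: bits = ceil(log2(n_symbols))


log2(9309) = 13.1844
Bracket: 2^13 = 8192 < 9309 <= 2^14 = 16384
So ceil(log2(9309)) = 14

bits = ceil(log2(9309)) = ceil(13.1844) = 14 bits


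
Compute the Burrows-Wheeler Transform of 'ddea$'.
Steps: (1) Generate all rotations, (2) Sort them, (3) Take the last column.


Rotations (sorted):
  0: $ddea -> last char: a
  1: a$dde -> last char: e
  2: ddea$ -> last char: $
  3: dea$d -> last char: d
  4: ea$dd -> last char: d


BWT = ae$dd


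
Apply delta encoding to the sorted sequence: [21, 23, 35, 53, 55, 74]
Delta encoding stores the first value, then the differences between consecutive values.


First value: 21
Deltas:
  23 - 21 = 2
  35 - 23 = 12
  53 - 35 = 18
  55 - 53 = 2
  74 - 55 = 19


Delta encoded: [21, 2, 12, 18, 2, 19]


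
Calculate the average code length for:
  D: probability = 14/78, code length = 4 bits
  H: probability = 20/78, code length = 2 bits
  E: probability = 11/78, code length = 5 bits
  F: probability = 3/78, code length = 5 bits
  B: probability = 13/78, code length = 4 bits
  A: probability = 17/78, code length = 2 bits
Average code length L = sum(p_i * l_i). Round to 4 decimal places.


Weighted contributions p_i * l_i:
  D: (14/78) * 4 = 56/78
  H: (20/78) * 2 = 40/78
  E: (11/78) * 5 = 55/78
  F: (3/78) * 5 = 15/78
  B: (13/78) * 4 = 52/78
  A: (17/78) * 2 = 34/78
Sum = (56 + 40 + 55 + 15 + 52 + 34)/78 = 252/78

L = 252/78 = 3.2308 bits/symbol


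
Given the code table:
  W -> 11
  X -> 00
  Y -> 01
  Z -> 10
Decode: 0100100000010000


Decoding:
01 -> Y
00 -> X
10 -> Z
00 -> X
00 -> X
01 -> Y
00 -> X
00 -> X


Result: YXZXXYXX


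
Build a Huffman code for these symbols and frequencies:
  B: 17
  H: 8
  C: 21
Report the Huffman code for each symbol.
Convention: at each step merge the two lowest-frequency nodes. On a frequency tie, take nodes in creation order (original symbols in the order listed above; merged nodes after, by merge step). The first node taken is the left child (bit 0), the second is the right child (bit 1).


Huffman tree construction:
Step 1: Merge H(8) + B(17) = 25
Step 2: Merge C(21) + (H+B)(25) = 46
Read each symbol's code off the tree from the root (left child = 0, right child = 1).

Codes:
  B: 11 (length 2)
  H: 10 (length 2)
  C: 0 (length 1)
Average code length: 71/46 = 1.5435 bits/symbol


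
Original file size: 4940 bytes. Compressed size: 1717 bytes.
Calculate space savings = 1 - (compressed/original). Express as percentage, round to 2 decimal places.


ratio = compressed/original = 1717/4940 = 0.347571
savings = 1 - ratio = 1 - 0.347571 = 0.652429
as a percentage: 0.652429 * 100 = 65.24%

Space savings = 1 - 1717/4940 = 65.24%


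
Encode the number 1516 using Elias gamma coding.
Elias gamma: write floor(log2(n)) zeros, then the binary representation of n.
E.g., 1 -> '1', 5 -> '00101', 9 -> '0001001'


num_bits = floor(log2(1516)) + 1 = 11
leading_zeros = num_bits - 1 = 10
binary(1516) = 10111101100

Elias gamma(1516) = '0000000000' + '10111101100' = 000000000010111101100 (21 bits)


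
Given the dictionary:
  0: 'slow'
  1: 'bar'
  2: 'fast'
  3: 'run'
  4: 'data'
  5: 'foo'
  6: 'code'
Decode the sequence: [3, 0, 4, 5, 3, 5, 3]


Look up each index in the dictionary:
  3 -> 'run'
  0 -> 'slow'
  4 -> 'data'
  5 -> 'foo'
  3 -> 'run'
  5 -> 'foo'
  3 -> 'run'

Decoded: "run slow data foo run foo run"


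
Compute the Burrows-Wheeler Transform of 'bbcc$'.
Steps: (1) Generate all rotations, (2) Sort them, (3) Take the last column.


Rotations (sorted):
  0: $bbcc -> last char: c
  1: bbcc$ -> last char: $
  2: bcc$b -> last char: b
  3: c$bbc -> last char: c
  4: cc$bb -> last char: b


BWT = c$bcb


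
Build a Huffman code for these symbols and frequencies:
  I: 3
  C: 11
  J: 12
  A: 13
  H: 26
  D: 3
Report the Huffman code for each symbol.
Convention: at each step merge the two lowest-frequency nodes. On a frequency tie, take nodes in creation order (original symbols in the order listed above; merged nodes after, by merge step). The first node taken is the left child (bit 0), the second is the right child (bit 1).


Huffman tree construction:
Step 1: Merge I(3) + D(3) = 6
Step 2: Merge (I+D)(6) + C(11) = 17
Step 3: Merge J(12) + A(13) = 25
Step 4: Merge ((I+D)+C)(17) + (J+A)(25) = 42
Step 5: Merge H(26) + (((I+D)+C)+(J+A))(42) = 68
Read each symbol's code off the tree from the root (left child = 0, right child = 1).

Codes:
  I: 1000 (length 4)
  C: 101 (length 3)
  J: 110 (length 3)
  A: 111 (length 3)
  H: 0 (length 1)
  D: 1001 (length 4)
Average code length: 158/68 = 2.3235 bits/symbol


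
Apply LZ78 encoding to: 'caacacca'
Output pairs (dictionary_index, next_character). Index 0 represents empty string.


LZ78 encoding steps:
Dictionary: {0: ''}
Step 1: w='' (idx 0), next='c' -> output (0, 'c'), add 'c' as idx 1
Step 2: w='' (idx 0), next='a' -> output (0, 'a'), add 'a' as idx 2
Step 3: w='a' (idx 2), next='c' -> output (2, 'c'), add 'ac' as idx 3
Step 4: w='ac' (idx 3), next='c' -> output (3, 'c'), add 'acc' as idx 4
Step 5: w='a' (idx 2), end of input -> output (2, '')


Encoded: [(0, 'c'), (0, 'a'), (2, 'c'), (3, 'c'), (2, '')]


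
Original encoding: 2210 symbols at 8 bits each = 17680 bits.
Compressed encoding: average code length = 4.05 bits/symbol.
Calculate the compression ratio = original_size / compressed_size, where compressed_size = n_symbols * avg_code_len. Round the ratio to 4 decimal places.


original_size = n_symbols * orig_bits = 2210 * 8 = 17680 bits
compressed_size = n_symbols * avg_code_len = 2210 * 4.05 = 8950.5 bits
ratio = original_size / compressed_size = 17680 / 8950.5 = 1.9753

Compression ratio = 1.9753


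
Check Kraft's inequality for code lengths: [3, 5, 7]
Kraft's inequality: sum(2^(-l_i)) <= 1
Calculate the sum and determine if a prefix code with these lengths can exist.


Sum = 2^(-3) + 2^(-5) + 2^(-7)
    = 0.125 + 0.03125 + 0.0078125
    = 21/128 = 0.1640625
Since 0.1640625 <= 1, Kraft's inequality IS satisfied.
A prefix code with these lengths CAN exist.

Kraft sum = 0.1640625. Satisfied.


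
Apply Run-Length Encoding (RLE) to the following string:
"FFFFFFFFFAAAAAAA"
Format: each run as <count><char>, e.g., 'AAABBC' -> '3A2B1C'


Scanning runs left to right:
  i=0: run of 'F' x 9 -> '9F'
  i=9: run of 'A' x 7 -> '7A'

RLE = 9F7A


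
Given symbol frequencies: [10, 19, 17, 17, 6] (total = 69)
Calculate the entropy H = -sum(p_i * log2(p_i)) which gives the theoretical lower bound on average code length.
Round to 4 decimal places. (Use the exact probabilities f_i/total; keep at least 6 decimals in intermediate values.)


Per-symbol terms -p_i * log2(p_i) with p_i = f_i/69:
  p = 10/69 = 0.144928: log2(p) = -2.786596, -p*log2(p) = 0.403855
  p = 19/69 = 0.275362: log2(p) = -1.860597, -p*log2(p) = 0.512338
  p = 17/69 = 0.246377: log2(p) = -2.021062, -p*log2(p) = 0.497943
  p = 17/69 = 0.246377: log2(p) = -2.021062, -p*log2(p) = 0.497943
  p = 6/69 = 0.086957: log2(p) = -3.523562, -p*log2(p) = 0.306397
H = 0.403855 + 0.512338 + 0.497943 + 0.497943 + 0.306397 = 2.218476

H = 2.2185 bits/symbol


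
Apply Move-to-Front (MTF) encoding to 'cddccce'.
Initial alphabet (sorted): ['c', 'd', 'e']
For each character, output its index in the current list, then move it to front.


MTF encoding:
'c': index 0 in ['c', 'd', 'e'] -> ['c', 'd', 'e']
'd': index 1 in ['c', 'd', 'e'] -> ['d', 'c', 'e']
'd': index 0 in ['d', 'c', 'e'] -> ['d', 'c', 'e']
'c': index 1 in ['d', 'c', 'e'] -> ['c', 'd', 'e']
'c': index 0 in ['c', 'd', 'e'] -> ['c', 'd', 'e']
'c': index 0 in ['c', 'd', 'e'] -> ['c', 'd', 'e']
'e': index 2 in ['c', 'd', 'e'] -> ['e', 'c', 'd']


Output: [0, 1, 0, 1, 0, 0, 2]


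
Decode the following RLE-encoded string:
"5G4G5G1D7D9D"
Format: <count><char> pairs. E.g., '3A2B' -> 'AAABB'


Expanding each <count><char> pair:
  5G -> 'GGGGG'
  4G -> 'GGGG'
  5G -> 'GGGGG'
  1D -> 'D'
  7D -> 'DDDDDDD'
  9D -> 'DDDDDDDDD'

Decoded = GGGGGGGGGGGGGGDDDDDDDDDDDDDDDDD


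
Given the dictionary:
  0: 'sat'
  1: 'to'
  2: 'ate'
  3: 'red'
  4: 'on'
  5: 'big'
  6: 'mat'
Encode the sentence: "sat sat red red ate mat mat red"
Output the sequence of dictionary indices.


Look up each word in the dictionary:
  'sat' -> 0
  'sat' -> 0
  'red' -> 3
  'red' -> 3
  'ate' -> 2
  'mat' -> 6
  'mat' -> 6
  'red' -> 3

Encoded: [0, 0, 3, 3, 2, 6, 6, 3]


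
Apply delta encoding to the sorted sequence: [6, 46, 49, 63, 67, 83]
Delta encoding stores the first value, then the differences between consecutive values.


First value: 6
Deltas:
  46 - 6 = 40
  49 - 46 = 3
  63 - 49 = 14
  67 - 63 = 4
  83 - 67 = 16


Delta encoded: [6, 40, 3, 14, 4, 16]


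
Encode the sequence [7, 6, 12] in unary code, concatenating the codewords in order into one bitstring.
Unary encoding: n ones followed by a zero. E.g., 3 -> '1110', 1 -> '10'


Encode each number as n ones followed by a terminating 0:
  7 -> 11111110 (8 bits)
  6 -> 1111110 (7 bits)
  12 -> 1111111111110 (13 bits)
Total length = 8 + 7 + 13 = 28 bits.

Unary([7, 6, 12]) = 1111111011111101111111111110 (28 bits)


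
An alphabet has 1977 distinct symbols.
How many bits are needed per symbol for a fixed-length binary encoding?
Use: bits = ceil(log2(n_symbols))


log2(1977) = 10.9491
Bracket: 2^10 = 1024 < 1977 <= 2^11 = 2048
So ceil(log2(1977)) = 11

bits = ceil(log2(1977)) = ceil(10.9491) = 11 bits


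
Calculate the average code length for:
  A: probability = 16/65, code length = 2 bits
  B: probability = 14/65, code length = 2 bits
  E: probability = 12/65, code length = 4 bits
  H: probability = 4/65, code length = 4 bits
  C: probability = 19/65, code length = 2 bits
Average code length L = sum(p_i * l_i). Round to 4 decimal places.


Weighted contributions p_i * l_i:
  A: (16/65) * 2 = 32/65
  B: (14/65) * 2 = 28/65
  E: (12/65) * 4 = 48/65
  H: (4/65) * 4 = 16/65
  C: (19/65) * 2 = 38/65
Sum = (32 + 28 + 48 + 16 + 38)/65 = 162/65

L = 162/65 = 2.4923 bits/symbol


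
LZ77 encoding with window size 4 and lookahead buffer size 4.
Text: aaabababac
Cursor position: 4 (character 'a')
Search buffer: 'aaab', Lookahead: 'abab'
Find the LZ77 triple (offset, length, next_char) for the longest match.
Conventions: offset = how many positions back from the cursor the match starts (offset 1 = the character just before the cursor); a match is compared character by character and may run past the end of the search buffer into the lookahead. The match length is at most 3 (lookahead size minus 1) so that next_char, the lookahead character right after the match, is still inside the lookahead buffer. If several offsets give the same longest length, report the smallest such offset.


Try each offset into the search buffer:
  offset=1 (pos 3, char 'b'): match length 0
  offset=2 (pos 2, char 'a'): match length 3
  offset=3 (pos 1, char 'a'): match length 1
  offset=4 (pos 0, char 'a'): match length 1
Longest match has length 3 at offset 2.
next_char = character at position 4 + 3 = 7 -> 'b'

Best match: offset=2, length=3 (matching 'aba' starting at position 2)
LZ77 triple: (2, 3, 'b')


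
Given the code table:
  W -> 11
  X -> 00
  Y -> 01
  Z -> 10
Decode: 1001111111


Decoding:
10 -> Z
01 -> Y
11 -> W
11 -> W
11 -> W


Result: ZYWWW


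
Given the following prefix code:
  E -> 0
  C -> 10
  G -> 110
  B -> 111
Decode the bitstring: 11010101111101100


Decoding step by step:
Bits 110 -> G
Bits 10 -> C
Bits 10 -> C
Bits 111 -> B
Bits 110 -> G
Bits 110 -> G
Bits 0 -> E


Decoded message: GCCBGGE


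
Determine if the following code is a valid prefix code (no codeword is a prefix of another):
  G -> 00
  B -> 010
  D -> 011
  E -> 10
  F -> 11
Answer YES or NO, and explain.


Checking each pair (does one codeword prefix another?):
  G='00' vs B='010': no prefix
  G='00' vs D='011': no prefix
  G='00' vs E='10': no prefix
  G='00' vs F='11': no prefix
  B='010' vs G='00': no prefix
  B='010' vs D='011': no prefix
  B='010' vs E='10': no prefix
  B='010' vs F='11': no prefix
  D='011' vs G='00': no prefix
  D='011' vs B='010': no prefix
  D='011' vs E='10': no prefix
  D='011' vs F='11': no prefix
  E='10' vs G='00': no prefix
  E='10' vs B='010': no prefix
  E='10' vs D='011': no prefix
  E='10' vs F='11': no prefix
  F='11' vs G='00': no prefix
  F='11' vs B='010': no prefix
  F='11' vs D='011': no prefix
  F='11' vs E='10': no prefix
No violation found over all pairs.

YES -- this is a valid prefix code. No codeword is a prefix of any other codeword.
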